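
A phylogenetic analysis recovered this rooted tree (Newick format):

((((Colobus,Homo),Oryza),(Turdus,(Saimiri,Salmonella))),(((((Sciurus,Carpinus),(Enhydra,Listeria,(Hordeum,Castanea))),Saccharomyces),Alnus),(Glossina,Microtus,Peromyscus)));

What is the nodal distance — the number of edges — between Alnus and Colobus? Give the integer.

The MRCA of Alnus and Colobus is the root of the tree.
From Alnus up to that node: 3 branches. From Colobus up to the same node: 4 branches. Total: 3 + 4 = 7.

7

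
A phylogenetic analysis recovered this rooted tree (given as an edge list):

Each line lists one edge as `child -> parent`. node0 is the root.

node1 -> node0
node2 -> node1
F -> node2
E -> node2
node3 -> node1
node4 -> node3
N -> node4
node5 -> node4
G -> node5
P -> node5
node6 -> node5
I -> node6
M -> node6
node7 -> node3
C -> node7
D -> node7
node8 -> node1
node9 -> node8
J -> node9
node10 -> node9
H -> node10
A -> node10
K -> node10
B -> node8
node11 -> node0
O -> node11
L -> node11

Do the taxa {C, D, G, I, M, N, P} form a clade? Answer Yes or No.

Yes

The most recent common ancestor of these taxa subtends ((N,(G,P,(I,M))),(C,D)).
That clade has exactly 7 tips — every listed taxon and nothing else — so the group is monophyletic.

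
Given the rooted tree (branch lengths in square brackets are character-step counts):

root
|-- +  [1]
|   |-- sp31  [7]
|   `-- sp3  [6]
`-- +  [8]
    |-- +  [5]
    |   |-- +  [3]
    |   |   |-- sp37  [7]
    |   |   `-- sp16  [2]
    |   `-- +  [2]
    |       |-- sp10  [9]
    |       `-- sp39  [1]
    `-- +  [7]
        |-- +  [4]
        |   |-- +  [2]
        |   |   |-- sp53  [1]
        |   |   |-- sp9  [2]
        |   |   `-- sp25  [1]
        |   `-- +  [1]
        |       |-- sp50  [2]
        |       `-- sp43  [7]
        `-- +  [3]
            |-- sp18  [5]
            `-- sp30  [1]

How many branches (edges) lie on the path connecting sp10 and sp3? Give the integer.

The MRCA of sp10 and sp3 is the root of the tree.
From sp10 up to that node: 4 branches. From sp3 up to the same node: 2 branches. Total: 4 + 2 = 6.

6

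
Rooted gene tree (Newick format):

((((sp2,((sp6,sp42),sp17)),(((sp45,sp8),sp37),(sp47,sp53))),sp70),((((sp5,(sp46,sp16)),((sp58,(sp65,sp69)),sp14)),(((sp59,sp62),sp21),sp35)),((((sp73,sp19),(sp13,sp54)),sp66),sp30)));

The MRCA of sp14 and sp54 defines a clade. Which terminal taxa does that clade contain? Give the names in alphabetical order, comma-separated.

Tracing sp14: it sits inside ((sp58,(sp65,sp69)),sp14).
Tracing sp54: it sits inside (sp13,sp54).
The smallest clade enclosing both is ((((sp5,(sp46,sp16)),((sp58,(sp65,sp69)),sp14)),(((sp59,sp62),sp21),sp35)),((((sp73,sp19),(sp13,sp54)),sp66),sp30)); the answer is its 17 terminal taxa in alphabetical order.

sp13, sp14, sp16, sp19, sp21, sp30, sp35, sp46, sp5, sp54, sp58, sp59, sp62, sp65, sp66, sp69, sp73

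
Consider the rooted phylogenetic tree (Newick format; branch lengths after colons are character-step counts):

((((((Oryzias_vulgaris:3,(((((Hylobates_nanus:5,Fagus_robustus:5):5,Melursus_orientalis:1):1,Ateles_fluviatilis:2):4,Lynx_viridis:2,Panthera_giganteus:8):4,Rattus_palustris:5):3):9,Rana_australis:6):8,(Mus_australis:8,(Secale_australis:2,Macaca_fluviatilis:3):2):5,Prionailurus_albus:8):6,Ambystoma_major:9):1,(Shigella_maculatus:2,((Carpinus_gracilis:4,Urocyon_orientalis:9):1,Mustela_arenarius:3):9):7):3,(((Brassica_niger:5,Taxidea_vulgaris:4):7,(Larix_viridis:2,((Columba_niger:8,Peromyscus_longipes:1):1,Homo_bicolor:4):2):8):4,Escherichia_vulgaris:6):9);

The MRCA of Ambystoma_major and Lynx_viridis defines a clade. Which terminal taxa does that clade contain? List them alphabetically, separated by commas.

Tracing Ambystoma_major: it sits inside ((((Oryzias_vulgaris,(((((Hylobates_nanus,Fagus_robustus),Melursus_orientalis),Ateles_fluviatilis),Lynx_viridis,Panthera_giganteus),Rattus_palustris)),Rana_australis),(Mus_australis,(Secale_australis,Macaca_fluviatilis)),Prionailurus_albus),Ambystoma_major).
Tracing Lynx_viridis: it sits inside ((((Hylobates_nanus,Fagus_robustus),Melursus_orientalis),Ateles_fluviatilis),Lynx_viridis,Panthera_giganteus).
The smallest clade enclosing both is ((((Oryzias_vulgaris,(((((Hylobates_nanus,Fagus_robustus),Melursus_orientalis),Ateles_fluviatilis),Lynx_viridis,Panthera_giganteus),Rattus_palustris)),Rana_australis),(Mus_australis,(Secale_australis,Macaca_fluviatilis)),Prionailurus_albus),Ambystoma_major); the answer is its 14 terminal taxa in alphabetical order.

Ambystoma_major, Ateles_fluviatilis, Fagus_robustus, Hylobates_nanus, Lynx_viridis, Macaca_fluviatilis, Melursus_orientalis, Mus_australis, Oryzias_vulgaris, Panthera_giganteus, Prionailurus_albus, Rana_australis, Rattus_palustris, Secale_australis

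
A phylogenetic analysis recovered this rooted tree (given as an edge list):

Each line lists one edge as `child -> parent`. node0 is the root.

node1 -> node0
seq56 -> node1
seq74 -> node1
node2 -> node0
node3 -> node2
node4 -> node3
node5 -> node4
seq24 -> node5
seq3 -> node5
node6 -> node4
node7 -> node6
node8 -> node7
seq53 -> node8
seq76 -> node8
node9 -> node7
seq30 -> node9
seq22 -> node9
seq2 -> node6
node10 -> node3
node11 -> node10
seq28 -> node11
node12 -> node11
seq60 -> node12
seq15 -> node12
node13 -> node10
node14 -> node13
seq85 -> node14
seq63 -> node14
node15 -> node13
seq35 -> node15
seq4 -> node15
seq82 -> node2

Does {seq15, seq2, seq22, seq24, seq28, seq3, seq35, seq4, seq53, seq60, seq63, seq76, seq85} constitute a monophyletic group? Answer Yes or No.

No

The MRCA of the listed taxa subtends (((seq24,seq3),(((seq53,seq76),(seq30,seq22)),seq2)),((seq28,(seq60,seq15)),((seq85,seq63),(seq35,seq4)))).
That clade also contains seq30, which is not in the proposed group, so the group is not monophyletic.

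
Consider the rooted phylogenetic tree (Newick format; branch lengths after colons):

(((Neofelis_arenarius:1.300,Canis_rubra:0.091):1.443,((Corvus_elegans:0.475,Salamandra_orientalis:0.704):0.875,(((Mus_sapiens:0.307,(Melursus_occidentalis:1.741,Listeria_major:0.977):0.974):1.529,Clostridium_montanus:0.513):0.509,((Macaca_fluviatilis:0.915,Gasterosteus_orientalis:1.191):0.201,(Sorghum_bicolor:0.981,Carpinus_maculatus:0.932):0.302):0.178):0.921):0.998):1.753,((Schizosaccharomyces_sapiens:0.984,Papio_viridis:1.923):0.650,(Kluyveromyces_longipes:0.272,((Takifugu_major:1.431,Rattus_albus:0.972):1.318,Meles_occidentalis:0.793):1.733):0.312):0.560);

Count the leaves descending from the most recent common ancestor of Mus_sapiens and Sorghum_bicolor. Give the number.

The MRCA of Mus_sapiens and Sorghum_bicolor is the node subtending (((Mus_sapiens,(Melursus_occidentalis,Listeria_major)),Clostridium_montanus),((Macaca_fluviatilis,Gasterosteus_orientalis),(Sorghum_bicolor,Carpinus_maculatus))).
That clade contains 8 terminal taxa: Carpinus_maculatus, Clostridium_montanus, Gasterosteus_orientalis, Listeria_major, Macaca_fluviatilis, Melursus_occidentalis, Mus_sapiens, Sorghum_bicolor.

8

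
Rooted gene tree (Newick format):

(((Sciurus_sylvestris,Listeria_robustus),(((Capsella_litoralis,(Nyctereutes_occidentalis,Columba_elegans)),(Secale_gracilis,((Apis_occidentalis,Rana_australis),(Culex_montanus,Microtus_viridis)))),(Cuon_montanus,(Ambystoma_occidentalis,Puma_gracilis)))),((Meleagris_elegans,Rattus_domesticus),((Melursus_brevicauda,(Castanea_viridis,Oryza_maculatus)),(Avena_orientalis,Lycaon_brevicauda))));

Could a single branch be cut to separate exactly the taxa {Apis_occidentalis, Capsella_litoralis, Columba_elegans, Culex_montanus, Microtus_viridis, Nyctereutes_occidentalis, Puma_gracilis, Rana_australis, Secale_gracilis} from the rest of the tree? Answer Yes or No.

The MRCA of the listed taxa subtends (((Capsella_litoralis,(Nyctereutes_occidentalis,Columba_elegans)),(Secale_gracilis,((Apis_occidentalis,Rana_australis),(Culex_montanus,Microtus_viridis)))),(Cuon_montanus,(Ambystoma_occidentalis,Puma_gracilis))).
That clade also contains Ambystoma_occidentalis, Cuon_montanus, which are not in the proposed group, so the group is not monophyletic.

No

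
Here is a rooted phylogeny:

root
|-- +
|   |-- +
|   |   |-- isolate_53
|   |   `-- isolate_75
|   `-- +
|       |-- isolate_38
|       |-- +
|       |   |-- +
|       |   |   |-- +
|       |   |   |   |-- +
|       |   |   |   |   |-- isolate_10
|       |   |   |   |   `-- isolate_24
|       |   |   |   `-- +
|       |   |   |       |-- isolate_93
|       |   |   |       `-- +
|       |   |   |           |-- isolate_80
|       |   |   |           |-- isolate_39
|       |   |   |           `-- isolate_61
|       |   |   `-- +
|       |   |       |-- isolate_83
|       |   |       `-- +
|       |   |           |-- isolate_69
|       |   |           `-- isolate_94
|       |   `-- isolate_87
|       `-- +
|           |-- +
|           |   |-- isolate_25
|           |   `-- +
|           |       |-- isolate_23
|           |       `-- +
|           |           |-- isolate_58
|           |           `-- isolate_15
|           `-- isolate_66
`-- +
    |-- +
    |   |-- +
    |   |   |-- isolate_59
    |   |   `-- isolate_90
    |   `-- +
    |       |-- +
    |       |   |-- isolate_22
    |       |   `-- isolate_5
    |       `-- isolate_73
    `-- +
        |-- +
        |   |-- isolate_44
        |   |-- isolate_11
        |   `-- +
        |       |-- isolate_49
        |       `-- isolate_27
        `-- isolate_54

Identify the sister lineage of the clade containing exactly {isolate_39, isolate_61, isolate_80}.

The clade containing exactly {isolate_39, isolate_61, isolate_80} attaches to the tree at the node subtending (isolate_93,(isolate_80,isolate_39,isolate_61)).
The other lineage descending from that same node — the sister group — is the single tip isolate_93.

isolate_93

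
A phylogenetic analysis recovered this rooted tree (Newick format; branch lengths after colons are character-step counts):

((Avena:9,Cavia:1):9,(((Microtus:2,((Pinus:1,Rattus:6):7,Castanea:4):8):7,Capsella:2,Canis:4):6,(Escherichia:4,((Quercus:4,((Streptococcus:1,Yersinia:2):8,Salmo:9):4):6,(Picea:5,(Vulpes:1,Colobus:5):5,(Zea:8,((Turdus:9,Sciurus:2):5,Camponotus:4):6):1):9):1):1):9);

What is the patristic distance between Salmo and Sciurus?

The path runs Salmo → … → MRCA → … → Sciurus; the MRCA is the node subtending ((Quercus,((Streptococcus,Yersinia),Salmo)),(Picea,(Vulpes,Colobus),(Zea,((Turdus,Sciurus),Camponotus)))).
Branch lengths along that path: 9 + 4 + 6 + 9 + 1 + 6 + 5 + 2 = 42.

42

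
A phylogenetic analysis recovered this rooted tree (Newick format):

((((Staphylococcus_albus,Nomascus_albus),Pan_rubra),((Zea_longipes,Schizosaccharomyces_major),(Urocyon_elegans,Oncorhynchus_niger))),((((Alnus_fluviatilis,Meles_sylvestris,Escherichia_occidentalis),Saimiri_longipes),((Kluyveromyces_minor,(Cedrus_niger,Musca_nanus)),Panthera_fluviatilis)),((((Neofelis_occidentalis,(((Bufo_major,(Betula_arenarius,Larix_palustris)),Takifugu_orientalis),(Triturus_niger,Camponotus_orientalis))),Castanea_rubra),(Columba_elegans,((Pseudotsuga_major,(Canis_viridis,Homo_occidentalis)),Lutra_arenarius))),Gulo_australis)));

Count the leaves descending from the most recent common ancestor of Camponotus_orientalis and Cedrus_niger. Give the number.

The MRCA of Camponotus_orientalis and Cedrus_niger is the node subtending ((((Alnus_fluviatilis,Meles_sylvestris,Escherichia_occidentalis),Saimiri_longipes),((Kluyveromyces_minor,(Cedrus_niger,Musca_nanus)),Panthera_fluviatilis)),((((Neofelis_occidentalis,(((Bufo_major,(Betula_arenarius,Larix_palustris)),Takifugu_orientalis),(Triturus_niger,Camponotus_orientalis))),Castanea_rubra),(Columba_elegans,((Pseudotsuga_major,(Canis_viridis,Homo_occidentalis)),Lutra_arenarius))),Gulo_australis)).
That clade contains 22 terminal taxa: Alnus_fluviatilis, Betula_arenarius, Bufo_major, Camponotus_orientalis, Canis_viridis, Castanea_rubra, Cedrus_niger, Columba_elegans, Escherichia_occidentalis, Gulo_australis, Homo_occidentalis, Kluyveromyces_minor, Larix_palustris, Lutra_arenarius, Meles_sylvestris, Musca_nanus, Neofelis_occidentalis, Panthera_fluviatilis, Pseudotsuga_major, Saimiri_longipes, Takifugu_orientalis, Triturus_niger.

22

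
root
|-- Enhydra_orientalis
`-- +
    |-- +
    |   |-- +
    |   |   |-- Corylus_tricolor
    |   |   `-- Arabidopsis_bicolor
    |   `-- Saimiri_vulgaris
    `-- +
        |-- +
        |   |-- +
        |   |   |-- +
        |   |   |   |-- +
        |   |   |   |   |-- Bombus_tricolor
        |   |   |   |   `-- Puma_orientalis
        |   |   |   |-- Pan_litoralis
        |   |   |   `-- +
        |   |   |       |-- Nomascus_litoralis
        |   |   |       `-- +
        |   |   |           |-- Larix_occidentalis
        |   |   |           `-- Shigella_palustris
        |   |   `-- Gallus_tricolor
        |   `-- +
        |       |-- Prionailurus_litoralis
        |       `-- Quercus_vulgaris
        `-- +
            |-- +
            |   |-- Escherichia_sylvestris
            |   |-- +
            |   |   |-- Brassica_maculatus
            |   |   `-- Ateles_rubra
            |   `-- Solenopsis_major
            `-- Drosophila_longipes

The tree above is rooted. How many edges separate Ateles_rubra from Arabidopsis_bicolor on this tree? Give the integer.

8

The MRCA of Ateles_rubra and Arabidopsis_bicolor is the node subtending (((Corylus_tricolor,Arabidopsis_bicolor),Saimiri_vulgaris),(((((Bombus_tricolor,Puma_orientalis),Pan_litoralis,(Nomascus_litoralis,(Larix_occidentalis,Shigella_palustris))),Gallus_tricolor),(Prionailurus_litoralis,Quercus_vulgaris)),((Escherichia_sylvestris,(Brassica_maculatus,Ateles_rubra),Solenopsis_major),Drosophila_longipes))).
From Ateles_rubra up to that node: 5 branches. From Arabidopsis_bicolor up to the same node: 3 branches. Total: 5 + 3 = 8.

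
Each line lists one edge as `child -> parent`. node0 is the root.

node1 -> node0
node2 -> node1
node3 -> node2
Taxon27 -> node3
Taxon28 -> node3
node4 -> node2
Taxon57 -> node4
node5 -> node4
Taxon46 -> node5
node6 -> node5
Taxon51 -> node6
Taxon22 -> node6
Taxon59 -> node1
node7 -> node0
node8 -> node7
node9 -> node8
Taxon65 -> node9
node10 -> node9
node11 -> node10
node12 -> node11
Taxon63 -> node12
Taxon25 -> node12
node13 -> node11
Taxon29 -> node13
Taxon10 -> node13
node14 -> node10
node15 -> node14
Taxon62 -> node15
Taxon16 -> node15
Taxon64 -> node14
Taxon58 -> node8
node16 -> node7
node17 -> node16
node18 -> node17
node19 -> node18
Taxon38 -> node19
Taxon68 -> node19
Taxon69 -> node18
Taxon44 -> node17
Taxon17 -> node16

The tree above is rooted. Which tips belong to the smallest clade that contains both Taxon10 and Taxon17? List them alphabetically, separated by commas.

Taxon10, Taxon16, Taxon17, Taxon25, Taxon29, Taxon38, Taxon44, Taxon58, Taxon62, Taxon63, Taxon64, Taxon65, Taxon68, Taxon69

Tracing Taxon10: it sits inside (Taxon29,Taxon10).
Tracing Taxon17: it sits inside ((((Taxon38,Taxon68),Taxon69),Taxon44),Taxon17).
The smallest clade enclosing both is (((Taxon65,(((Taxon63,Taxon25),(Taxon29,Taxon10)),((Taxon62,Taxon16),Taxon64))),Taxon58),((((Taxon38,Taxon68),Taxon69),Taxon44),Taxon17)); the answer is its 14 terminal taxa in alphabetical order.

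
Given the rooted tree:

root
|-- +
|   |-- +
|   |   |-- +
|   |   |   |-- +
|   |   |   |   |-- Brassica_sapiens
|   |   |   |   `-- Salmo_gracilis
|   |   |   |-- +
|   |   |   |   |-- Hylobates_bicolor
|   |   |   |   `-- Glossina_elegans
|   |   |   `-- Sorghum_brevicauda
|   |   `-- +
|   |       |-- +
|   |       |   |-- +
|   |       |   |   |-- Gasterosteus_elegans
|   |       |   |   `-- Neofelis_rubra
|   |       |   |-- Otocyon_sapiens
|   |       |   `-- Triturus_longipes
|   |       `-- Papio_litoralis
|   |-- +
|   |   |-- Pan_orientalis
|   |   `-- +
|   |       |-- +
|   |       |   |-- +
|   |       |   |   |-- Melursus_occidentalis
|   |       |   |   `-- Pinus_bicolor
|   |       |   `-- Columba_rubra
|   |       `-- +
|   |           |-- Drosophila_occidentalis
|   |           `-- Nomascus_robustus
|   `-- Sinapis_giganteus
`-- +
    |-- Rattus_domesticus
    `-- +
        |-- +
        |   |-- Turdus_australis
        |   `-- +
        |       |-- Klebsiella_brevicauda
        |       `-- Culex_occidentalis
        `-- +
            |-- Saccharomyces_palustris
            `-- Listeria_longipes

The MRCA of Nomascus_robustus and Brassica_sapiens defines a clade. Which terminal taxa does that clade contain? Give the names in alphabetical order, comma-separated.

Brassica_sapiens, Columba_rubra, Drosophila_occidentalis, Gasterosteus_elegans, Glossina_elegans, Hylobates_bicolor, Melursus_occidentalis, Neofelis_rubra, Nomascus_robustus, Otocyon_sapiens, Pan_orientalis, Papio_litoralis, Pinus_bicolor, Salmo_gracilis, Sinapis_giganteus, Sorghum_brevicauda, Triturus_longipes

Tracing Nomascus_robustus: it sits inside (Drosophila_occidentalis,Nomascus_robustus).
Tracing Brassica_sapiens: it sits inside (Brassica_sapiens,Salmo_gracilis).
The smallest clade enclosing both is ((((Brassica_sapiens,Salmo_gracilis),(Hylobates_bicolor,Glossina_elegans),Sorghum_brevicauda),(((Gasterosteus_elegans,Neofelis_rubra),Otocyon_sapiens,Triturus_longipes),Papio_litoralis)),(Pan_orientalis,(((Melursus_occidentalis,Pinus_bicolor),Columba_rubra),(Drosophila_occidentalis,Nomascus_robustus))),Sinapis_giganteus); the answer is its 17 terminal taxa in alphabetical order.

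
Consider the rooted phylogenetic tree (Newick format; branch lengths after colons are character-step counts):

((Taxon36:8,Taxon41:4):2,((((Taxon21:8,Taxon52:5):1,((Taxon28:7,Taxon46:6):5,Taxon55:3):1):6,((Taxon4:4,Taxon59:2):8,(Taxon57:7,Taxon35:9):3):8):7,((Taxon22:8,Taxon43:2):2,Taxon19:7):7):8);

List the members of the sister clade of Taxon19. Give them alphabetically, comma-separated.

Taxon19 attaches to the tree at the node subtending ((Taxon22,Taxon43),Taxon19).
The other lineage descending from that same node — the sister group — is (Taxon22,Taxon43); its 2 tips in alphabetical order are the answer.

Taxon22, Taxon43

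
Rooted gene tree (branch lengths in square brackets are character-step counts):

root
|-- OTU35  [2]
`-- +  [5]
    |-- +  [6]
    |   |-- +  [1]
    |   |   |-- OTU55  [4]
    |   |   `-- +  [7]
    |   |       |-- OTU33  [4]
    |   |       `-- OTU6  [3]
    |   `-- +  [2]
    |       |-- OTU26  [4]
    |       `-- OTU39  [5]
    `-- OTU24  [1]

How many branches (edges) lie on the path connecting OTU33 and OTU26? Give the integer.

5

The MRCA of OTU33 and OTU26 is the node subtending ((OTU55,(OTU33,OTU6)),(OTU26,OTU39)).
From OTU33 up to that node: 3 branches. From OTU26 up to the same node: 2 branches. Total: 3 + 2 = 5.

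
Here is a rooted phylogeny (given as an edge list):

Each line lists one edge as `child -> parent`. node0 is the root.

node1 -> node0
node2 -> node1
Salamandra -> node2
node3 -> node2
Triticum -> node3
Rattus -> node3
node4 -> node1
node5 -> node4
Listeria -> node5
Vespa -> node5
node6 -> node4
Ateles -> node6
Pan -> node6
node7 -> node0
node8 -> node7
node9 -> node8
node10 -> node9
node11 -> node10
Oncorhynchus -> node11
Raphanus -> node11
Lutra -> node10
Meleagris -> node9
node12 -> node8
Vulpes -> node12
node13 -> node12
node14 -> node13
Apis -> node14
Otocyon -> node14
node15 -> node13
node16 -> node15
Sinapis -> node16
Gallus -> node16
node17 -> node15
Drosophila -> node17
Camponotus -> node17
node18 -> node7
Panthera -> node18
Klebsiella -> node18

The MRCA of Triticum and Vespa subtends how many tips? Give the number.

7

The MRCA of Triticum and Vespa is the node subtending ((Salamandra,(Triticum,Rattus)),((Listeria,Vespa),(Ateles,Pan))).
That clade contains 7 terminal taxa: Ateles, Listeria, Pan, Rattus, Salamandra, Triticum, Vespa.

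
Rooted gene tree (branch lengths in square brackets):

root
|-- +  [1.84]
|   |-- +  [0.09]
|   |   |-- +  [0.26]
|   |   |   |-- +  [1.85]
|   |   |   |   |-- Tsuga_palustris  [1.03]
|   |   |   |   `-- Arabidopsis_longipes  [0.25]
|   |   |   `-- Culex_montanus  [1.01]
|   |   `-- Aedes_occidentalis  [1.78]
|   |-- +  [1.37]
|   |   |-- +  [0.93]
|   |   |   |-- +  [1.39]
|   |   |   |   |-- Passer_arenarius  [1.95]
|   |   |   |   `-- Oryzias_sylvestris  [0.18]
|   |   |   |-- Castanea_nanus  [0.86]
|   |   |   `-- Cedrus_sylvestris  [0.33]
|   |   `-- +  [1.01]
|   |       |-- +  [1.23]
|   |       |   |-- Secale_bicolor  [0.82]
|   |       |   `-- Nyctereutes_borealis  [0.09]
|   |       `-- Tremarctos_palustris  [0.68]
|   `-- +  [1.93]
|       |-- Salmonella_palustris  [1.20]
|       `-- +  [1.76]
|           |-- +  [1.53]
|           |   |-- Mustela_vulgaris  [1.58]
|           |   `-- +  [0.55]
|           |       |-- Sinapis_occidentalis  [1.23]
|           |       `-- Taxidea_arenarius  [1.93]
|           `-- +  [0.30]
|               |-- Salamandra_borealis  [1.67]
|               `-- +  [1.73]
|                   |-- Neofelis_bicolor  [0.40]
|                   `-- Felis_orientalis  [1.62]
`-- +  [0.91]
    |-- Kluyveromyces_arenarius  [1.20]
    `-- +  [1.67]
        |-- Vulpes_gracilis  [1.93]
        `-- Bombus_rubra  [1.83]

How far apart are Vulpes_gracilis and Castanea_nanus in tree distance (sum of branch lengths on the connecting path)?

9.51

The path runs Vulpes_gracilis → … → MRCA → … → Castanea_nanus; the MRCA is the root of the tree.
Branch lengths along that path: 1.93 + 1.67 + 0.91 + 1.84 + 1.37 + 0.93 + 0.86 = 9.51.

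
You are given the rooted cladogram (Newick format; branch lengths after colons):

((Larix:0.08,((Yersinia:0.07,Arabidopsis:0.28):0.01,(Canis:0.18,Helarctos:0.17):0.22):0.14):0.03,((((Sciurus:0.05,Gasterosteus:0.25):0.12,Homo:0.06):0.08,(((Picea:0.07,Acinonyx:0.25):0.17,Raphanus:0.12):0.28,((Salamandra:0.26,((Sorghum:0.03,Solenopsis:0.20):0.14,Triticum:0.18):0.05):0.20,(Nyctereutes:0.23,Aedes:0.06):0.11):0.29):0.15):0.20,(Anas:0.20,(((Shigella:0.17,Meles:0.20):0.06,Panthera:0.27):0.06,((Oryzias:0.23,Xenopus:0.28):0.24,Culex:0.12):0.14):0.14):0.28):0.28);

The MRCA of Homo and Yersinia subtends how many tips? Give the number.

24

The MRCA of Homo and Yersinia is the root, so the clade is the entire tree.
That clade contains 24 terminal taxa: Acinonyx, Aedes, Anas, Arabidopsis, Canis, Culex, Gasterosteus, Helarctos, Homo, Larix, Meles, Nyctereutes, Oryzias, Panthera, Picea, Raphanus, Salamandra, Sciurus, Shigella, Solenopsis, Sorghum, Triticum, Xenopus, Yersinia.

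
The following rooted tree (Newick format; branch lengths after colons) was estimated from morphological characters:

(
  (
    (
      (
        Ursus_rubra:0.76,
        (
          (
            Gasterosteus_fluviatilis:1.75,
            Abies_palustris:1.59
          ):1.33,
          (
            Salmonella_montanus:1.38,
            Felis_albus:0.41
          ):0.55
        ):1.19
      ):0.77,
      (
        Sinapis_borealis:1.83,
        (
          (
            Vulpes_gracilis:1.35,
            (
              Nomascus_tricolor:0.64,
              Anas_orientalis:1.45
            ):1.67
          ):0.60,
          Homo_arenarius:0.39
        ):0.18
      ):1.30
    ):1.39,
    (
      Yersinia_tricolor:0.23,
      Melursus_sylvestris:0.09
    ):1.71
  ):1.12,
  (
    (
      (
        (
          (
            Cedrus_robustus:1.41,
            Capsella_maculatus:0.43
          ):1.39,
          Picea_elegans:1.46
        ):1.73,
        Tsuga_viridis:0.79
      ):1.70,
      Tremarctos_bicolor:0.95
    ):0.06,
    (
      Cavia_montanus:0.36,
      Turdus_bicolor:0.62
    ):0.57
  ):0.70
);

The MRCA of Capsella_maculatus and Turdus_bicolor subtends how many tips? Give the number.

7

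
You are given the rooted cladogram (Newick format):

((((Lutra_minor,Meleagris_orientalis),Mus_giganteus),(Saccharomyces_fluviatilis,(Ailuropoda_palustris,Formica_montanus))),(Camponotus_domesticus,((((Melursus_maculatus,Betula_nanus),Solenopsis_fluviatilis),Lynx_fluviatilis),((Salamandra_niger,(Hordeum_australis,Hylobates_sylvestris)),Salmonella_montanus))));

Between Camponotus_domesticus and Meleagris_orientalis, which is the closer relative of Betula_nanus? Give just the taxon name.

Camponotus_domesticus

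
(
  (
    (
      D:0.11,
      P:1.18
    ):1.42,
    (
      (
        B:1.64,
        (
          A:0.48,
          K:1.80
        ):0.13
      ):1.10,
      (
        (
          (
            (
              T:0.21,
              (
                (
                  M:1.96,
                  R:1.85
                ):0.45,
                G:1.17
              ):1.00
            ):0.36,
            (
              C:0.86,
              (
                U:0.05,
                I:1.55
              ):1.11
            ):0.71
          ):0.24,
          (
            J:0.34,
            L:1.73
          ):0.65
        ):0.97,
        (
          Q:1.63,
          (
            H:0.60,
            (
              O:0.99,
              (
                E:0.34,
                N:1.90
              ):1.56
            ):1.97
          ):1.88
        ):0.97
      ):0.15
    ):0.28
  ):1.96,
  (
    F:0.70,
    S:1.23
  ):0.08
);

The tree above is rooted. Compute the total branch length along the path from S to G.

The path runs S → … → MRCA → … → G; the MRCA is the root of the tree.
Branch lengths along that path: 1.23 + 0.08 + 1.96 + 0.28 + 0.15 + 0.97 + 0.24 + 0.36 + 1.00 + 1.17 = 7.44.

7.44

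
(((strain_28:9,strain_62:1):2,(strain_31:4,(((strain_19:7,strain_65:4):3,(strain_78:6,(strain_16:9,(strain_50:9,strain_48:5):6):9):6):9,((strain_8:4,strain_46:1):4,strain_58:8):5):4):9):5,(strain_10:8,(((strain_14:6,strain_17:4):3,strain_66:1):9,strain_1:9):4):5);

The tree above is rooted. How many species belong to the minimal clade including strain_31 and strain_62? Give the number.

The MRCA of strain_31 and strain_62 is the node subtending ((strain_28,strain_62),(strain_31,(((strain_19,strain_65),(strain_78,(strain_16,(strain_50,strain_48)))),((strain_8,strain_46),strain_58)))).
That clade contains 12 terminal taxa: strain_16, strain_19, strain_28, strain_31, strain_46, strain_48, strain_50, strain_58, strain_62, strain_65, strain_78, strain_8.

12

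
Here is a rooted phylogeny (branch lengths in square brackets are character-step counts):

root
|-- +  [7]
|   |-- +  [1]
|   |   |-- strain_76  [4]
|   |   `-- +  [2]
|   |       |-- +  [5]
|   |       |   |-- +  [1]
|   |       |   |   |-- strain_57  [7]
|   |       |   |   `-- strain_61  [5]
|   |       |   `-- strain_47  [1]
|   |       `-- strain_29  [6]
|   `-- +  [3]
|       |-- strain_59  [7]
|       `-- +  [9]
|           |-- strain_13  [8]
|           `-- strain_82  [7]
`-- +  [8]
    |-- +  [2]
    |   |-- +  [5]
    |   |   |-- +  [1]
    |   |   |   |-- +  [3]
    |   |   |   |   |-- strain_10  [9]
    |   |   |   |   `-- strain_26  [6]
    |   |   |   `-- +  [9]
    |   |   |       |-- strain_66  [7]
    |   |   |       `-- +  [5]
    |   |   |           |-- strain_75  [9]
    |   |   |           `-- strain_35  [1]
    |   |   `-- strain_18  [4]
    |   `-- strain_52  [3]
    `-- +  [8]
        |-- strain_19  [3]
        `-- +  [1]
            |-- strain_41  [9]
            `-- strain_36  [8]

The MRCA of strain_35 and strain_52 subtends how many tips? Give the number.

The MRCA of strain_35 and strain_52 is the node subtending ((((strain_10,strain_26),(strain_66,(strain_75,strain_35))),strain_18),strain_52).
That clade contains 7 terminal taxa: strain_10, strain_18, strain_26, strain_35, strain_52, strain_66, strain_75.

7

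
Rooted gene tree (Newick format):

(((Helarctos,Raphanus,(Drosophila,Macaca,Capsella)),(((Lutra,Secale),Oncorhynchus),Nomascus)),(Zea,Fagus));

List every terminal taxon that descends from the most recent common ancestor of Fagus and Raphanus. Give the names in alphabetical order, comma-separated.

Capsella, Drosophila, Fagus, Helarctos, Lutra, Macaca, Nomascus, Oncorhynchus, Raphanus, Secale, Zea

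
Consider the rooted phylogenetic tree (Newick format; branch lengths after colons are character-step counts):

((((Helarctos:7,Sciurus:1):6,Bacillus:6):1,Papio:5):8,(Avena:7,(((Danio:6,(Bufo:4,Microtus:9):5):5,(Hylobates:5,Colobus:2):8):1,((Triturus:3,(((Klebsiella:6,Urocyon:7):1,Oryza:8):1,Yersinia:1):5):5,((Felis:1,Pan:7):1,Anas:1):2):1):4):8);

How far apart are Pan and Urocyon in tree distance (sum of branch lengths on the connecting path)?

29

The path runs Pan → … → MRCA → … → Urocyon; the MRCA is the node subtending ((Triturus,(((Klebsiella,Urocyon),Oryza),Yersinia)),((Felis,Pan),Anas)).
Branch lengths along that path: 7 + 1 + 2 + 5 + 5 + 1 + 1 + 7 = 29.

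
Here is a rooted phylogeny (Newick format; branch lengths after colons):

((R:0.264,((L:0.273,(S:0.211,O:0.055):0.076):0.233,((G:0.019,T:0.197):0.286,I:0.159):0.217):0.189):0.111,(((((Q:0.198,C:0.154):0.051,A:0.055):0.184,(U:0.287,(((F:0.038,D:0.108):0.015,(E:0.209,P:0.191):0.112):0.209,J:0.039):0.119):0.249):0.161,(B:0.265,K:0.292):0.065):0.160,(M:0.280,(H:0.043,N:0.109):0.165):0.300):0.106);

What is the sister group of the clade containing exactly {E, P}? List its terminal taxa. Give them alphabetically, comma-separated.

The clade containing exactly {E, P} attaches to the tree at the node subtending ((F,D),(E,P)).
The other lineage descending from that same node — the sister group — is (F,D); its 2 tips in alphabetical order are the answer.

D, F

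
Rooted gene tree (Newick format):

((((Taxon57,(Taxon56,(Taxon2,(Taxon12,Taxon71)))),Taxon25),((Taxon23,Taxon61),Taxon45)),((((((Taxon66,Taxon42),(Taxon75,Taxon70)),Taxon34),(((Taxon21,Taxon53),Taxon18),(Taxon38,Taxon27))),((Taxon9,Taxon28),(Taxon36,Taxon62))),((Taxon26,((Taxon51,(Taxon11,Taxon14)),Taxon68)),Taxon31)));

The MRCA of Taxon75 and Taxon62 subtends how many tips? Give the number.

14

The MRCA of Taxon75 and Taxon62 is the node subtending (((((Taxon66,Taxon42),(Taxon75,Taxon70)),Taxon34),(((Taxon21,Taxon53),Taxon18),(Taxon38,Taxon27))),((Taxon9,Taxon28),(Taxon36,Taxon62))).
That clade contains 14 terminal taxa: Taxon18, Taxon21, Taxon27, Taxon28, Taxon34, Taxon36, Taxon38, Taxon42, Taxon53, Taxon62, Taxon66, Taxon70, Taxon75, Taxon9.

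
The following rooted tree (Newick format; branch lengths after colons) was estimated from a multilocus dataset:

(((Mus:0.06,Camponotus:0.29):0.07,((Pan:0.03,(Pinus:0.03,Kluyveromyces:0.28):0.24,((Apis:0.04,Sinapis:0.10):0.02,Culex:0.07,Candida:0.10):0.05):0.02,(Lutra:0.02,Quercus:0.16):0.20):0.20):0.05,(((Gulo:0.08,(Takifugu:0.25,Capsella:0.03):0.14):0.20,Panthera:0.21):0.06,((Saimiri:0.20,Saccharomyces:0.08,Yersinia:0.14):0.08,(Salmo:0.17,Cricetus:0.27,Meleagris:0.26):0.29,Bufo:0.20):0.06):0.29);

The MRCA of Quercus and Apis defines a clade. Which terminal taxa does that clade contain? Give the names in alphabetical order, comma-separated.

Tracing Quercus: it sits inside (Lutra,Quercus).
Tracing Apis: it sits inside (Apis,Sinapis).
The smallest clade enclosing both is ((Pan,(Pinus,Kluyveromyces),((Apis,Sinapis),Culex,Candida)),(Lutra,Quercus)); the answer is its 9 terminal taxa in alphabetical order.

Apis, Candida, Culex, Kluyveromyces, Lutra, Pan, Pinus, Quercus, Sinapis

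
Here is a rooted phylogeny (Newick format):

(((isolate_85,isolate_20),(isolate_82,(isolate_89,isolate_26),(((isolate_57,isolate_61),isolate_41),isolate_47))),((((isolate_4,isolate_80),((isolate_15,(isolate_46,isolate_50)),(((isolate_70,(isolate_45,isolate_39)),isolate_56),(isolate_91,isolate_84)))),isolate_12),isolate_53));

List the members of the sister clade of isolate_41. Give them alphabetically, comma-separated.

isolate_57, isolate_61

isolate_41 attaches to the tree at the node subtending ((isolate_57,isolate_61),isolate_41).
The other lineage descending from that same node — the sister group — is (isolate_57,isolate_61); its 2 tips in alphabetical order are the answer.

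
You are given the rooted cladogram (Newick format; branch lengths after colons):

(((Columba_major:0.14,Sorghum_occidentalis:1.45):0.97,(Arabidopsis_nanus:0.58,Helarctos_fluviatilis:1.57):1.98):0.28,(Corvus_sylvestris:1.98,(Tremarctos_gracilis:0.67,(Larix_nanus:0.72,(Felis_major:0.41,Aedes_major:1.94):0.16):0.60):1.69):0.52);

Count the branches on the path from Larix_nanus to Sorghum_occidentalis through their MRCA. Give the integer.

The MRCA of Larix_nanus and Sorghum_occidentalis is the root of the tree.
From Larix_nanus up to that node: 4 branches. From Sorghum_occidentalis up to the same node: 3 branches. Total: 4 + 3 = 7.

7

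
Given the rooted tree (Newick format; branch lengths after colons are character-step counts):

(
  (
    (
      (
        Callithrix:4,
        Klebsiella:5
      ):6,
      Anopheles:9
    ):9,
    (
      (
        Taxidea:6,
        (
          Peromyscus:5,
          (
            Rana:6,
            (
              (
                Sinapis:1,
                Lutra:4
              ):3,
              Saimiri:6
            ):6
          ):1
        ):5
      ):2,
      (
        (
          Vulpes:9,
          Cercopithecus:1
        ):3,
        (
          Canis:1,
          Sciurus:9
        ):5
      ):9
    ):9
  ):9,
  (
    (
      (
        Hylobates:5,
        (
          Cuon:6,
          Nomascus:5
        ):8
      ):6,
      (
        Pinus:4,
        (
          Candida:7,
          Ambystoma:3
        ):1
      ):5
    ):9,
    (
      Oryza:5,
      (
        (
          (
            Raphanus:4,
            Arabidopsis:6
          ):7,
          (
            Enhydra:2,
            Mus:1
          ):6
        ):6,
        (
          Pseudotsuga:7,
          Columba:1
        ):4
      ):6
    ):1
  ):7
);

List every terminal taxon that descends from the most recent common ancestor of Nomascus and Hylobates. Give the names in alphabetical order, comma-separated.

Cuon, Hylobates, Nomascus

Tracing Nomascus: it sits inside (Cuon,Nomascus).
Tracing Hylobates: it sits inside (Hylobates,(Cuon,Nomascus)).
The smallest clade enclosing both is (Hylobates,(Cuon,Nomascus)); the answer is its 3 terminal taxa in alphabetical order.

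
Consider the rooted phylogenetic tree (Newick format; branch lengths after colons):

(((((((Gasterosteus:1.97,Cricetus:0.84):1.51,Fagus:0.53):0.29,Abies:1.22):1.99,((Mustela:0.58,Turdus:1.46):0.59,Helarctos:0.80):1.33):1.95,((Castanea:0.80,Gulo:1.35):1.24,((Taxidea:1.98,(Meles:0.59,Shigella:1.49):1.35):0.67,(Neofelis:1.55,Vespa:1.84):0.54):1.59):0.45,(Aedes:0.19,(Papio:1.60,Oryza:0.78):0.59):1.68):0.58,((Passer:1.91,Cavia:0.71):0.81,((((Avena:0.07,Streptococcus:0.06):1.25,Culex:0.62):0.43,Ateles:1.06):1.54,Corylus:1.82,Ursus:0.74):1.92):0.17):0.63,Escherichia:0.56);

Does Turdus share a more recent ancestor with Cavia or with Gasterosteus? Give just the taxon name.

Gasterosteus

The MRCA of Turdus and Gasterosteus subtends ((((Gasterosteus,Cricetus),Fagus),Abies),((Mustela,Turdus),Helarctos)) (7 taxa).
The MRCA of Turdus and Cavia subtends ((((((Gasterosteus,Cricetus),Fagus),Abies),((Mustela,Turdus),Helarctos)),((Castanea,Gulo),((Taxidea,(Meles,Shigella)),(Neofelis,Vespa))),(Aedes,(Papio,Oryza))),((Passer,Cavia),((((Avena,Streptococcus),Culex),Ateles),Corylus,Ursus))) (25 taxa).
The first is nested inside the second, so Turdus shares a more recent common ancestor with Gasterosteus.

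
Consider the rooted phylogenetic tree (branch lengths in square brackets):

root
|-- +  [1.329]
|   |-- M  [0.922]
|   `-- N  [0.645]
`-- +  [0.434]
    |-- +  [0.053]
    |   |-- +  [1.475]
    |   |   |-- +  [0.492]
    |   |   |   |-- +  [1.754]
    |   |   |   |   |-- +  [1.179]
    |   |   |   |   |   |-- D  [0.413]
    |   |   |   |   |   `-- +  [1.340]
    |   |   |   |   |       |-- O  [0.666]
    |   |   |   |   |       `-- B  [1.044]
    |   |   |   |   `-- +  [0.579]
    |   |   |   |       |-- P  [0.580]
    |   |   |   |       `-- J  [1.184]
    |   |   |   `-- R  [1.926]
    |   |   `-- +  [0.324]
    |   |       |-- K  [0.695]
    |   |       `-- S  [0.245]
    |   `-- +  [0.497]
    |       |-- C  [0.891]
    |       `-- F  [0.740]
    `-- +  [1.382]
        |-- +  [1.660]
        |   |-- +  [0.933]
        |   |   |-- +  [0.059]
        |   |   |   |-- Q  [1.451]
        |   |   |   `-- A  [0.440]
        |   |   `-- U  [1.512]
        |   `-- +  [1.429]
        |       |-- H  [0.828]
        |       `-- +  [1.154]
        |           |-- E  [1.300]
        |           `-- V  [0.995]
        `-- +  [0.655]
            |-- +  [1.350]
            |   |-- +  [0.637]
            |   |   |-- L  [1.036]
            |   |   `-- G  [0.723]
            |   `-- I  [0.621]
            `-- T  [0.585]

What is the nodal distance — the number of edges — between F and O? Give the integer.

8

The MRCA of F and O is the node subtending (((((D,(O,B)),(P,J)),R),(K,S)),(C,F)).
From F up to that node: 2 branches. From O up to the same node: 6 branches. Total: 2 + 6 = 8.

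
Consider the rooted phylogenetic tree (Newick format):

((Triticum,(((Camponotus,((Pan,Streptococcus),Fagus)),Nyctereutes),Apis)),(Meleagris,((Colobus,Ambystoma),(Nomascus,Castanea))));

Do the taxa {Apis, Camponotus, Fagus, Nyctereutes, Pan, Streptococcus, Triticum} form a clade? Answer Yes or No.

The most recent common ancestor of these taxa subtends (Triticum,(((Camponotus,((Pan,Streptococcus),Fagus)),Nyctereutes),Apis)).
That clade has exactly 7 tips — every listed taxon and nothing else — so the group is monophyletic.

Yes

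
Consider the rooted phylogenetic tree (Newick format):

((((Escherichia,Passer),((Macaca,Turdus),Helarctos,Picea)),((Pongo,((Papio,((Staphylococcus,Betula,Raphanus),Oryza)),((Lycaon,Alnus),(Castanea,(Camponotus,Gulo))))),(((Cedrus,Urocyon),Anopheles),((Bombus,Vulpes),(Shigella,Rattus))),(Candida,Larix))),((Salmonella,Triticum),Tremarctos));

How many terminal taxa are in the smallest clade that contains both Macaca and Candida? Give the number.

26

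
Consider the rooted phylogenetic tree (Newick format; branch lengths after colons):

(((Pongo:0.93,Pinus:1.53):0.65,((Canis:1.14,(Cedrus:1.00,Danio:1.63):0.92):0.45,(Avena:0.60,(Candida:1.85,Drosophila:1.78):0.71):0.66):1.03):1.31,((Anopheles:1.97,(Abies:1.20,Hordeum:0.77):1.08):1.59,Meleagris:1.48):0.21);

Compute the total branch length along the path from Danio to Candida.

6.22

The path runs Danio → … → MRCA → … → Candida; the MRCA is the node subtending ((Canis,(Cedrus,Danio)),(Avena,(Candida,Drosophila))).
Branch lengths along that path: 1.63 + 0.92 + 0.45 + 0.66 + 0.71 + 1.85 = 6.22.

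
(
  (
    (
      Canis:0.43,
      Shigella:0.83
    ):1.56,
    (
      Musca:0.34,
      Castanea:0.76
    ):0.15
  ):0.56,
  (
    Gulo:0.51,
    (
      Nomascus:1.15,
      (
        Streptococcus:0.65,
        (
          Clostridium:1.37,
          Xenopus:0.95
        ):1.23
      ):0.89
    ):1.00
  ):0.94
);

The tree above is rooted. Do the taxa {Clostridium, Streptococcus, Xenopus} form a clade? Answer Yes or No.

The most recent common ancestor of these taxa subtends (Streptococcus,(Clostridium,Xenopus)).
That clade has exactly 3 tips — every listed taxon and nothing else — so the group is monophyletic.

Yes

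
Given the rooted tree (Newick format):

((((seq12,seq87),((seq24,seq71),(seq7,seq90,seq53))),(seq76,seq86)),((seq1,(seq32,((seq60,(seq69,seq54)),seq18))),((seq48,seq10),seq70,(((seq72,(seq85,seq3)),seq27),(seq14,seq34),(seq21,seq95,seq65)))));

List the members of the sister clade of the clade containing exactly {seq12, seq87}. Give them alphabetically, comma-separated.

seq24, seq53, seq7, seq71, seq90

The clade containing exactly {seq12, seq87} attaches to the tree at the node subtending ((seq12,seq87),((seq24,seq71),(seq7,seq90,seq53))).
The other lineage descending from that same node — the sister group — is ((seq24,seq71),(seq7,seq90,seq53)); its 5 tips in alphabetical order are the answer.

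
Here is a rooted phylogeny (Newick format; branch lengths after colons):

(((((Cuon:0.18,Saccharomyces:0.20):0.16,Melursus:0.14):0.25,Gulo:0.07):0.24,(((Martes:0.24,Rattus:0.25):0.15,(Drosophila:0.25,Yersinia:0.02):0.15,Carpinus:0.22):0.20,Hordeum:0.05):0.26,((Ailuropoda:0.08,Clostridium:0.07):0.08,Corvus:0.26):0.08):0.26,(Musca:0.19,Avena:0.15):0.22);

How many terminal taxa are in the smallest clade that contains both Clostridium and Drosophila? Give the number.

13

The MRCA of Clostridium and Drosophila is the node subtending ((((Cuon,Saccharomyces),Melursus),Gulo),(((Martes,Rattus),(Drosophila,Yersinia),Carpinus),Hordeum),((Ailuropoda,Clostridium),Corvus)).
That clade contains 13 terminal taxa: Ailuropoda, Carpinus, Clostridium, Corvus, Cuon, Drosophila, Gulo, Hordeum, Martes, Melursus, Rattus, Saccharomyces, Yersinia.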